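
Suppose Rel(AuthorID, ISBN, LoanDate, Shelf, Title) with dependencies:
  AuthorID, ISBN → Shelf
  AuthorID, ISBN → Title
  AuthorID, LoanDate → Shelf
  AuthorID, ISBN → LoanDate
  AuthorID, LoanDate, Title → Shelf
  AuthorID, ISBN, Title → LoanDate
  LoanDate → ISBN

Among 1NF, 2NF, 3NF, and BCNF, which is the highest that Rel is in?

Candidate keys: {AuthorID, ISBN}, {AuthorID, LoanDate}. Prime attributes: {AuthorID, ISBN, LoanDate}.
For LoanDate → ISBN we have {LoanDate}⁺ = {ISBN, LoanDate}; {LoanDate} is not a superkey, so BCNF fails.
Its right-hand attributes {ISBN} are all prime, as are those of every other non-superkey FD — the relation is in 3NF.

3NF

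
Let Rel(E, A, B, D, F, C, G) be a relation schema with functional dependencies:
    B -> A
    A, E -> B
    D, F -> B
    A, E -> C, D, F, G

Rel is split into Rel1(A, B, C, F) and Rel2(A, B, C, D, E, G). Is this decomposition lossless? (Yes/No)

No

Rel1 ∩ Rel2 = {A, B, C}; its closure under F is {A, B, C}.
Rel1 ⊄ {A, B, C} and Rel2 ⊄ {A, B, C}, so the split is lossy.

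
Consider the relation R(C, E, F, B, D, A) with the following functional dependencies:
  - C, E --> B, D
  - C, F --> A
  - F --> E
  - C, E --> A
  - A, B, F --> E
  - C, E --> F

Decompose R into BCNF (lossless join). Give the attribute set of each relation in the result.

Candidate keys of the original relation: {C, E}, {C, F}.
In {A, B, C, D, E, F}, {F} is not a superkey ({F}⁺ restricted to this set is {E, F}), so split on F --> E into {E, F} and {A, B, C, D, F}.
{E, F} is in BCNF.
{A, B, C, D, F} is in BCNF.

{A, B, C, D, F}; {E, F}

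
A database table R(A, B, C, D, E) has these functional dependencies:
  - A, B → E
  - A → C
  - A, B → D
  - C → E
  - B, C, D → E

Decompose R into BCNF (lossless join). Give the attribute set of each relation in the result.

Candidate key of the original relation: {A, B}.
Within {A, B, C, D, E}: {A}⁺ ∩ {A, B, C, D, E} = {A, C, E}, not the whole set, so A → C, E violates BCNF; decompose into {A, C, E} and {A, B, D}.
Within {A, C, E}: {C}⁺ ∩ {A, C, E} = {C, E}, not the whole set, so C → E violates BCNF; decompose into {C, E} and {A, C}.
{C, E} has no BCNF violation.
{A, C} has no BCNF violation.
{A, B, D} has no BCNF violation.

{A, B, D}; {A, C}; {C, E}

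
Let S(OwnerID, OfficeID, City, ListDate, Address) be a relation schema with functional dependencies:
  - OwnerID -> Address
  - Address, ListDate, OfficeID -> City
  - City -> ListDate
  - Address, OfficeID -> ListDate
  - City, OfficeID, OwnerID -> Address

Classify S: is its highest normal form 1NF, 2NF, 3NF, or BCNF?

1NF

Candidate key: {OfficeID, OwnerID}. Prime attributes: {OfficeID, OwnerID}.
For OwnerID -> Address we have {OwnerID}⁺ = {Address, OwnerID}; {OwnerID} is not a superkey, so BCNF fails.
OwnerID -> Address has non-prime {Address} on the right and a non-superkey on the left, so 3NF fails.
{OwnerID} is a proper subset of the key {OfficeID, OwnerID}, and {OwnerID}⁺ contains the non-prime attribute {Address} — a partial dependency, so 2NF is violated.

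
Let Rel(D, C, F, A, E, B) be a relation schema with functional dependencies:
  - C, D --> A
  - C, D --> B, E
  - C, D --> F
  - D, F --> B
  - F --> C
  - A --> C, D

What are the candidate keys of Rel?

{A}, {C, D}, {D, F}

{A}⁺ = {A, B, C, D, E, F} — all of the relation — so {A} is a candidate key.
{C, D}⁺ = {A, B, C, D, E, F} — all of the relation — so {C, D} is a candidate key.
{D, F}⁺ = {A, B, C, D, E, F} — all of the relation — so {D, F} is a candidate key.
These are minimal and exhaustive — every other superkey contains one of them.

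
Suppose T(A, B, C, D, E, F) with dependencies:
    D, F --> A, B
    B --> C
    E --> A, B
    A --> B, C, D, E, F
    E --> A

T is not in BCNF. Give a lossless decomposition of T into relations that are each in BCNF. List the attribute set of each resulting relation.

{A, B, D, E, F}; {B, C}

Candidate keys of the original relation: {A}, {D, F}, {E}.
In {A, B, C, D, E, F}, {B} is not a superkey ({B}⁺ restricted to this set is {B, C}), so split on B --> C into {B, C} and {A, B, D, E, F}.
{B, C}: every determinant is a superkey — BCNF.
{A, B, D, E, F}: every determinant is a superkey — BCNF.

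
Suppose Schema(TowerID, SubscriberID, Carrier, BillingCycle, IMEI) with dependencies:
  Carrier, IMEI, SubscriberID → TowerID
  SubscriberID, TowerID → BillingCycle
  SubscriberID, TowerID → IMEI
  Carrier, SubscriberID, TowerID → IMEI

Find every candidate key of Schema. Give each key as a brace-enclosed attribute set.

{Carrier, IMEI, SubscriberID}, {Carrier, SubscriberID, TowerID}

No FD produces {Carrier, SubscriberID}, so they must be in every candidate key.
{Carrier, IMEI, SubscriberID}⁺ = {BillingCycle, Carrier, IMEI, SubscriberID, TowerID} — all of the relation — so {Carrier, IMEI, SubscriberID} is a candidate key.
{Carrier, SubscriberID, TowerID}⁺ = {BillingCycle, Carrier, IMEI, SubscriberID, TowerID} — all of the relation — so {Carrier, SubscriberID, TowerID} is a candidate key.
Any other superkey properly contains one of these, so there are no further candidate keys.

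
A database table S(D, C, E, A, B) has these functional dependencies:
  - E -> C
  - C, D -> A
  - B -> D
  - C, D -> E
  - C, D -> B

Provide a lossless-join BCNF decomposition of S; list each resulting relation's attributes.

{A, B, E}; {B, D}; {C, E}

Candidate keys of the original relation: {B, C}, {B, E}, {C, D}, {D, E}.
Within {A, B, C, D, E}: {E}⁺ ∩ {A, B, C, D, E} = {C, E}, not the whole set, so E -> C violates BCNF; decompose into {C, E} and {A, B, D, E}.
{C, E} is in BCNF.
Within {A, B, D, E}: {B}⁺ ∩ {A, B, D, E} = {B, D}, not the whole set, so B -> D violates BCNF; decompose into {B, D} and {A, B, E}.
{B, D} is in BCNF.
{A, B, E} is in BCNF.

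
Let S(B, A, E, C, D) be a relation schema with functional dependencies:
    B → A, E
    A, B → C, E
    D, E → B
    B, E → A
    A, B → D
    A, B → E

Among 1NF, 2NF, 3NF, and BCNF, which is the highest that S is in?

BCNF

Candidate keys: {B}, {D, E}. Prime attributes: {B, D, E}.
Each dependency's left side is a superkey — BCNF holds.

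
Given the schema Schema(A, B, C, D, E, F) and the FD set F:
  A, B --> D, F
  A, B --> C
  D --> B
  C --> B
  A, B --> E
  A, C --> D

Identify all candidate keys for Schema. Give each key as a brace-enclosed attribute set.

{A} never appears on the right of any FD, so every key must include it.
Closure of {A, B} is {A, B, C, D, E, F}, the whole schema; {A, B} is a candidate key.
Closure of {A, C} is {A, B, C, D, E, F}, the whole schema; {A, C} is a candidate key.
Closure of {A, D} is {A, B, C, D, E, F}, the whole schema; {A, D} is a candidate key.
These are minimal and exhaustive — every other superkey contains one of them.

{A, B}, {A, C}, {A, D}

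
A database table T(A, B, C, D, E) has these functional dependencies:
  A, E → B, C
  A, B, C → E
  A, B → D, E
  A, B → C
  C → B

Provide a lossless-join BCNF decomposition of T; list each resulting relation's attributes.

Candidate keys of the original relation: {A, B}, {A, C}, {A, E}.
In {A, B, C, D, E}, {C} is not a superkey ({C}⁺ restricted to this set is {B, C}), so split on C → B into {B, C} and {A, C, D, E}.
{B, C}: every determinant is a superkey — BCNF.
{A, C, D, E}: every determinant is a superkey — BCNF.

{A, C, D, E}; {B, C}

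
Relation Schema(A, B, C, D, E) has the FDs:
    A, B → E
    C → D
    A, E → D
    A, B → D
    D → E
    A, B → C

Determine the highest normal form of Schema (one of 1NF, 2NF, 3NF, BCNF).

Candidate key: {A, B}. Prime attributes: {A, B}.
C → D: {C}⁺ = {C, D, E}, which is not all of the attributes, so the left side is not a superkey — BCNF is violated.
C → D has non-prime {D} on the right and a non-superkey on the left, so 3NF fails.
No non-prime attribute depends on a proper subset of any candidate key, so 2NF holds.

2NF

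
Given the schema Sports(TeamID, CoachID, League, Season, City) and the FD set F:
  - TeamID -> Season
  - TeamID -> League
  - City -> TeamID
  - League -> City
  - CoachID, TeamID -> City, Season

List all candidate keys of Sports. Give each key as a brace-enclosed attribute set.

Attributes never on any right-hand side: {CoachID} — every candidate key must contain it.
{City, CoachID} is a candidate key since {City, CoachID}⁺ = {City, CoachID, League, Season, TeamID} covers every attribute.
{CoachID, League} is a candidate key since {CoachID, League}⁺ = {City, CoachID, League, Season, TeamID} covers every attribute.
{CoachID, TeamID} is a candidate key since {CoachID, TeamID}⁺ = {City, CoachID, League, Season, TeamID} covers every attribute.
Any other superkey properly contains one of these, so there are no further candidate keys.

{City, CoachID}, {CoachID, League}, {CoachID, TeamID}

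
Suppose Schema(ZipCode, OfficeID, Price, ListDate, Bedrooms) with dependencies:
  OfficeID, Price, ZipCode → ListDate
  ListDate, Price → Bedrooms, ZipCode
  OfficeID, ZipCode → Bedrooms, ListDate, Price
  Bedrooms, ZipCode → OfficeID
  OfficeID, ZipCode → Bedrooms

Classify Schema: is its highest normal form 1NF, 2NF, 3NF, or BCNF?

Candidate keys: {Bedrooms, ZipCode}, {ListDate, Price}, {OfficeID, ZipCode}. Prime attributes: {Bedrooms, ListDate, OfficeID, Price, ZipCode}.
The left-hand side of every FD is a superkey, so BCNF is satisfied.

BCNF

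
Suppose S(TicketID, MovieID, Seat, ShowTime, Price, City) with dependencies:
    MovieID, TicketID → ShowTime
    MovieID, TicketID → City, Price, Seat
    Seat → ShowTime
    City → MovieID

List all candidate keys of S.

{City, TicketID}, {MovieID, TicketID}

No FD produces {TicketID}, so it must be in every candidate key.
{City, TicketID} is a candidate key since {City, TicketID}⁺ = {City, MovieID, Price, Seat, ShowTime, TicketID} covers every attribute.
{MovieID, TicketID} is a candidate key since {MovieID, TicketID}⁺ = {City, MovieID, Price, Seat, ShowTime, TicketID} covers every attribute.
These are minimal and exhaustive — every other superkey contains one of them.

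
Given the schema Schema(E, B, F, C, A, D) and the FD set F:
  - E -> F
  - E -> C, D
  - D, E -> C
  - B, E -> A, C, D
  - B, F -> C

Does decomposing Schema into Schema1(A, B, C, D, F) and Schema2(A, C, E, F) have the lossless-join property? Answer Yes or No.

No

Schema1 ∩ Schema2 = {A, C, F}; its closure under F is {A, C, F}.
The closure covers neither Schema1 nor Schema2 entirely; the join is not lossless.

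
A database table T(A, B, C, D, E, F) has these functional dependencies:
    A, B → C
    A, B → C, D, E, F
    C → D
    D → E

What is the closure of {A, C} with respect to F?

Start with {A, C}.
C → D applies; add {D} → now {A, C, D}.
D → E applies; add {E} → now {A, C, D, E}.
No further FD applies.

{A, C, D, E}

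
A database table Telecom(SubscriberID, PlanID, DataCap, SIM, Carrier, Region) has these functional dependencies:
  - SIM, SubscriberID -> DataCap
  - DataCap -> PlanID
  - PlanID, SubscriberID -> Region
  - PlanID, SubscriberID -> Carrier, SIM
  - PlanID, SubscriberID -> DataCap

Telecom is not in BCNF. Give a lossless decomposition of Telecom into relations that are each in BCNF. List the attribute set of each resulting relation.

{Carrier, DataCap, Region, SIM, SubscriberID}; {DataCap, PlanID}

Candidate keys of the original relation: {DataCap, SubscriberID}, {PlanID, SubscriberID}, {SIM, SubscriberID}.
Within {Carrier, DataCap, PlanID, Region, SIM, SubscriberID}: {DataCap}⁺ ∩ {Carrier, DataCap, PlanID, Region, SIM, SubscriberID} = {DataCap, PlanID}, not the whole set, so DataCap -> PlanID violates BCNF; decompose into {DataCap, PlanID} and {Carrier, DataCap, Region, SIM, SubscriberID}.
{DataCap, PlanID} has no BCNF violation.
{Carrier, DataCap, Region, SIM, SubscriberID} has no BCNF violation.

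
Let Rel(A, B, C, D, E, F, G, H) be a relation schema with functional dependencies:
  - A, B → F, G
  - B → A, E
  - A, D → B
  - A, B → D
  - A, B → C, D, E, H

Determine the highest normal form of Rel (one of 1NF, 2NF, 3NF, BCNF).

BCNF

Candidate keys: {A, D}, {B}. Prime attributes: {A, B, D}.
Each dependency's left side is a superkey — BCNF holds.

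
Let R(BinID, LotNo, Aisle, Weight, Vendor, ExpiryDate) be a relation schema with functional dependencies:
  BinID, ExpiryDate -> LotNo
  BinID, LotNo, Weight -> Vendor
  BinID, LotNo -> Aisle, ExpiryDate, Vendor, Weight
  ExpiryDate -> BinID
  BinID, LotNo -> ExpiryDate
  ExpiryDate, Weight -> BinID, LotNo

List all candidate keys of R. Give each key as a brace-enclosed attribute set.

{BinID, LotNo}, {ExpiryDate}

Closure of {ExpiryDate} is {Aisle, BinID, ExpiryDate, LotNo, Vendor, Weight}, the whole schema; {ExpiryDate} is a candidate key.
Closure of {BinID, LotNo} is {Aisle, BinID, ExpiryDate, LotNo, Vendor, Weight}, the whole schema; {BinID, LotNo} is a candidate key.
Any other superkey properly contains one of these, so there are no further candidate keys.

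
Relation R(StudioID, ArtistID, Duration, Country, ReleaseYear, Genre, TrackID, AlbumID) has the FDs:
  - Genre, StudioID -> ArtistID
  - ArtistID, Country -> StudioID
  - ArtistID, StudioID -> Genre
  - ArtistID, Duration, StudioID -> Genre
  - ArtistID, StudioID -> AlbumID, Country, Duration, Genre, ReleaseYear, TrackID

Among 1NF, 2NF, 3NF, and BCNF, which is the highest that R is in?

BCNF

Candidate keys: {ArtistID, Country}, {ArtistID, StudioID}, {Genre, StudioID}. Prime attributes: {ArtistID, Country, Genre, StudioID}.
Each dependency's left side is a superkey — BCNF holds.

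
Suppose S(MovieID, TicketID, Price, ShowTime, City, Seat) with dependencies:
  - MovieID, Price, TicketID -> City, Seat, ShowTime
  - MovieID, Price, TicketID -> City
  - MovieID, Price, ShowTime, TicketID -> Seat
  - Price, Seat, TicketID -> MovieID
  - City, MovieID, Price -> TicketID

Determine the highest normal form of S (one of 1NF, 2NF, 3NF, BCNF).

Candidate keys: {City, MovieID, Price}, {MovieID, Price, TicketID}, {Price, Seat, TicketID}. Prime attributes: {City, MovieID, Price, Seat, TicketID}.
Each dependency's left side is a superkey — BCNF holds.

BCNF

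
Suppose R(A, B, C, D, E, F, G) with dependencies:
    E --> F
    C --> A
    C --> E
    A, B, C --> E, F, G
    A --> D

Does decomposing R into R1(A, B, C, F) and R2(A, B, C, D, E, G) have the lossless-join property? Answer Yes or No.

Yes

The shared attributes are {A, B, C} and {A, B, C}⁺ = {A, B, C, D, E, F, G}.
This includes all of R1, so the common attributes are a superkey of R1 — the join is lossless.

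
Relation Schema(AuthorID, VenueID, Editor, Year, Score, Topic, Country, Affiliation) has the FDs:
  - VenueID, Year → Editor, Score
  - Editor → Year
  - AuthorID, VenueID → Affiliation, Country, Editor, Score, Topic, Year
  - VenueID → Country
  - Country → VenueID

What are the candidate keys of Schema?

Attributes never on any right-hand side: {AuthorID} — every candidate key must contain it.
{AuthorID, Country}⁺ = {Affiliation, AuthorID, Country, Editor, Score, Topic, VenueID, Year} — all of the relation — so {AuthorID, Country} is a candidate key.
{AuthorID, VenueID}⁺ = {Affiliation, AuthorID, Country, Editor, Score, Topic, VenueID, Year} — all of the relation — so {AuthorID, VenueID} is a candidate key.
Any other superkey properly contains one of these, so there are no further candidate keys.

{AuthorID, Country}, {AuthorID, VenueID}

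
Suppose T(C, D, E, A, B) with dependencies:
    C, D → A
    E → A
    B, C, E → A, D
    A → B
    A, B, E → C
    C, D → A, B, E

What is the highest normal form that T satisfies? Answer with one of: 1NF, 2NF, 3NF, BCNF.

Candidate keys: {C, D}, {E}. Prime attributes: {C, D, E}.
A → B breaks BCNF: {A}⁺ = {A, B}, so {A} is not a superkey.
Because {B} is non-prime and the left side of A → B is not a superkey, the relation is not in 3NF.
No non-prime attribute depends on a proper subset of any candidate key, so 2NF holds.

2NF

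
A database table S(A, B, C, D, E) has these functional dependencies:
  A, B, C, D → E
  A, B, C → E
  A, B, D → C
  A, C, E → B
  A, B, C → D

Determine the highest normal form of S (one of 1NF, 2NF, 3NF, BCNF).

BCNF

Candidate keys: {A, B, C}, {A, B, D}, {A, C, E}. Prime attributes: {A, B, C, D, E}.
Each dependency's left side is a superkey — BCNF holds.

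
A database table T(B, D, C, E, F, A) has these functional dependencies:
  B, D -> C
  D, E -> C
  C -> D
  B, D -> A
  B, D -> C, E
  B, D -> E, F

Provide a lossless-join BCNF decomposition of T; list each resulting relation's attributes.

Candidate keys of the original relation: {B, C}, {B, D}.
{A, B, C, D, E, F}: {D, E} determines {C, D, E} here but is not a superkey — split on D, E -> C, giving {C, D, E} and {A, B, D, E, F}.
{C, D, E}: {C} determines {C, D} here but is not a superkey — split on C -> D, giving {C, D} and {C, E}.
{C, D} has no BCNF violation.
{C, E} has no BCNF violation.
{A, B, D, E, F} has no BCNF violation.

{A, B, D, E, F}; {C, D}; {C, E}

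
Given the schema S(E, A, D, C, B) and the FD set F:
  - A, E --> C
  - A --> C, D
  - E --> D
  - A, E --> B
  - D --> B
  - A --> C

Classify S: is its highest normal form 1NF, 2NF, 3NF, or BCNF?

1NF

Candidate key: {A, E}. Prime attributes: {A, E}.
For A --> C, D we have {A}⁺ = {A, B, C, D}; {A} is not a superkey, so BCNF fails.
A --> C, D determines the non-prime attributes {C, D} from a non-superkey — 3NF is violated.
The proper key subset {A} of {A, E} determines non-prime {B, C, D}, so the relation is not even in 2NF.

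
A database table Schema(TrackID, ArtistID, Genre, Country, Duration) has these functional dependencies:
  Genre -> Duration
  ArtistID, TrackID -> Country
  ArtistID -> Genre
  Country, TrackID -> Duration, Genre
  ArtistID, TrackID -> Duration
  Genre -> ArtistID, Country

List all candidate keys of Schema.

{ArtistID, TrackID}, {Country, TrackID}, {Genre, TrackID}

No FD produces {TrackID}, so it must be in every candidate key.
{ArtistID, TrackID} is a candidate key since {ArtistID, TrackID}⁺ = {ArtistID, Country, Duration, Genre, TrackID} covers every attribute.
{Country, TrackID} is a candidate key since {Country, TrackID}⁺ = {ArtistID, Country, Duration, Genre, TrackID} covers every attribute.
{Genre, TrackID} is a candidate key since {Genre, TrackID}⁺ = {ArtistID, Country, Duration, Genre, TrackID} covers every attribute.
Any other superkey properly contains one of these, so there are no further candidate keys.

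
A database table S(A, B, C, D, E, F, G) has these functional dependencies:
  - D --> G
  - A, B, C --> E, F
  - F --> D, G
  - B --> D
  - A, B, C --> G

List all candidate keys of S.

Attributes never on any right-hand side: {A, B, C} — every candidate key must contain all of them.
{A, B, C}⁺ = {A, B, C, D, E, F, G} — all of the relation — so {A, B, C} is a candidate key.
No smaller or unrelated set reaches every attribute, so there are no other keys.

{A, B, C}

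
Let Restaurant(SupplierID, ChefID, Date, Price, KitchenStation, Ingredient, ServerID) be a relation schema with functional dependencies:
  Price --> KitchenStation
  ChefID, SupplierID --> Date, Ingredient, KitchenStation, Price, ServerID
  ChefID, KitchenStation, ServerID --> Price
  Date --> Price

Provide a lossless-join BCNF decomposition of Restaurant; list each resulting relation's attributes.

Candidate key of the original relation: {ChefID, SupplierID}.
{ChefID, Date, Ingredient, KitchenStation, Price, ServerID, SupplierID}: {Price} determines {KitchenStation, Price} here but is not a superkey — split on Price --> KitchenStation, giving {KitchenStation, Price} and {ChefID, Date, Ingredient, Price, ServerID, SupplierID}.
{KitchenStation, Price} is in BCNF.
{ChefID, Date, Ingredient, Price, ServerID, SupplierID}: {Date} determines {Date, Price} here but is not a superkey — split on Date --> Price, giving {Date, Price} and {ChefID, Date, Ingredient, ServerID, SupplierID}.
{Date, Price} is in BCNF.
{ChefID, Date, Ingredient, ServerID, SupplierID} is in BCNF.

{ChefID, Date, Ingredient, ServerID, SupplierID}; {Date, Price}; {KitchenStation, Price}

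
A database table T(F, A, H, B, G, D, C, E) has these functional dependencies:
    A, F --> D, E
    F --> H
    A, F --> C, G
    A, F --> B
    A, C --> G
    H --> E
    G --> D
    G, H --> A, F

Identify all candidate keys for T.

{A, F}⁺ = {A, B, C, D, E, F, G, H} — all of the relation — so {A, F} is a candidate key.
{F, G}⁺ = {A, B, C, D, E, F, G, H} — all of the relation — so {F, G} is a candidate key.
{G, H}⁺ = {A, B, C, D, E, F, G, H} — all of the relation — so {G, H} is a candidate key.
{A, C, H}⁺ = {A, B, C, D, E, F, G, H} — all of the relation — so {A, C, H} is a candidate key.
Any other superkey properly contains one of these, so there are no further candidate keys.

{A, C, H}, {A, F}, {F, G}, {G, H}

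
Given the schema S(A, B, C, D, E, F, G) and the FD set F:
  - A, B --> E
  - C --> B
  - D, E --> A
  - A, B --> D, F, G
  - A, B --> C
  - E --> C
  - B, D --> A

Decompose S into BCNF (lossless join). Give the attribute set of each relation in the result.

{A, D, E, F, G}; {B, C}; {C, E}

Candidate keys of the original relation: {A, B}, {A, C}, {A, E}, {B, D}, {C, D}, {D, E}.
Within {A, B, C, D, E, F, G}: {C}⁺ ∩ {A, B, C, D, E, F, G} = {B, C}, not the whole set, so C --> B violates BCNF; decompose into {B, C} and {A, C, D, E, F, G}.
{B, C} has no BCNF violation.
Within {A, C, D, E, F, G}: {E}⁺ ∩ {A, C, D, E, F, G} = {C, E}, not the whole set, so E --> C violates BCNF; decompose into {C, E} and {A, D, E, F, G}.
{C, E} has no BCNF violation.
{A, D, E, F, G} has no BCNF violation.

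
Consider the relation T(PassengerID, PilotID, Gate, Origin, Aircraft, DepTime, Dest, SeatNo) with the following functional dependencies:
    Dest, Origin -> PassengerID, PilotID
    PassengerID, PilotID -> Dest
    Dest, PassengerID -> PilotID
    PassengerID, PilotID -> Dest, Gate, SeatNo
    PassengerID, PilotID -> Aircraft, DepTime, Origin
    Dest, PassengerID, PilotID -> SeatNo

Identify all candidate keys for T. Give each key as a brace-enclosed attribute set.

{Dest, Origin}, {Dest, PassengerID}, {PassengerID, PilotID}

{Dest, Origin}⁺ = {Aircraft, DepTime, Dest, Gate, Origin, PassengerID, PilotID, SeatNo} — all of the relation — so {Dest, Origin} is a candidate key.
{Dest, PassengerID}⁺ = {Aircraft, DepTime, Dest, Gate, Origin, PassengerID, PilotID, SeatNo} — all of the relation — so {Dest, PassengerID} is a candidate key.
{PassengerID, PilotID}⁺ = {Aircraft, DepTime, Dest, Gate, Origin, PassengerID, PilotID, SeatNo} — all of the relation — so {PassengerID, PilotID} is a candidate key.
Any other superkey properly contains one of these, so there are no further candidate keys.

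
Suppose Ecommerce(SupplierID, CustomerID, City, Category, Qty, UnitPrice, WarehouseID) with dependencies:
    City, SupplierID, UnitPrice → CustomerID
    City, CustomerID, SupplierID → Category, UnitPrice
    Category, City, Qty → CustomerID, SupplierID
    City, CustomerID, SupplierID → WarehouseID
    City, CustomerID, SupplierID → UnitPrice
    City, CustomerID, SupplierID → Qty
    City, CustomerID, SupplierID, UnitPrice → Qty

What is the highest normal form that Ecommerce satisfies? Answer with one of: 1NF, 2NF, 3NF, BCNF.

Candidate keys: {Category, City, Qty}, {City, CustomerID, SupplierID}, {City, SupplierID, UnitPrice}. Prime attributes: {Category, City, CustomerID, Qty, SupplierID, UnitPrice}.
Every FD has a superkey on the left, so the relation is in BCNF.

BCNF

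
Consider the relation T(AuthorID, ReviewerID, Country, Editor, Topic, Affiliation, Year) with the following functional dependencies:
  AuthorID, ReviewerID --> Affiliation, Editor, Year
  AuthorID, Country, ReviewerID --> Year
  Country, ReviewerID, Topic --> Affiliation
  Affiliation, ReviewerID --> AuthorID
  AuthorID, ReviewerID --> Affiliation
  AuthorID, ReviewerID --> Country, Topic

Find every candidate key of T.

{Affiliation, ReviewerID}, {AuthorID, ReviewerID}, {Country, ReviewerID, Topic}

{ReviewerID} never appears on the right of any FD, so every key must include it.
Closure of {Affiliation, ReviewerID} is {Affiliation, AuthorID, Country, Editor, ReviewerID, Topic, Year}, the whole schema; {Affiliation, ReviewerID} is a candidate key.
Closure of {AuthorID, ReviewerID} is {Affiliation, AuthorID, Country, Editor, ReviewerID, Topic, Year}, the whole schema; {AuthorID, ReviewerID} is a candidate key.
Closure of {Country, ReviewerID, Topic} is {Affiliation, AuthorID, Country, Editor, ReviewerID, Topic, Year}, the whole schema; {Country, ReviewerID, Topic} is a candidate key.
These are minimal and exhaustive — every other superkey contains one of them.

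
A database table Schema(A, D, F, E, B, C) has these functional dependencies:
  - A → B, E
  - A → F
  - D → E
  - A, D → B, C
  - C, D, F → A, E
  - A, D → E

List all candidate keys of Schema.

{A, D}, {C, D, F}

Attributes never on any right-hand side: {D} — every candidate key must contain it.
{A, D} is a candidate key since {A, D}⁺ = {A, B, C, D, E, F} covers every attribute.
{C, D, F} is a candidate key since {C, D, F}⁺ = {A, B, C, D, E, F} covers every attribute.
No proper subset of any of these is a key, and no other minimal superkey exists.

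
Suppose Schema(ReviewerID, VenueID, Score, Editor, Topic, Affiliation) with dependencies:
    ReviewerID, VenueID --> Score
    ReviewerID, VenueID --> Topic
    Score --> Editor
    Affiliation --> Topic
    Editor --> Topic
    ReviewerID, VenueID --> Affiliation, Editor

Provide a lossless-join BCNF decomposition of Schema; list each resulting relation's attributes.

{Affiliation, ReviewerID, Score, VenueID}; {Editor, Score}; {Editor, Topic}

Candidate key of the original relation: {ReviewerID, VenueID}.
Within {Affiliation, Editor, ReviewerID, Score, Topic, VenueID}: {Score}⁺ ∩ {Affiliation, Editor, ReviewerID, Score, Topic, VenueID} = {Editor, Score, Topic}, not the whole set, so Score --> Editor, Topic violates BCNF; decompose into {Editor, Score, Topic} and {Affiliation, ReviewerID, Score, VenueID}.
Within {Editor, Score, Topic}: {Editor}⁺ ∩ {Editor, Score, Topic} = {Editor, Topic}, not the whole set, so Editor --> Topic violates BCNF; decompose into {Editor, Topic} and {Editor, Score}.
{Editor, Topic} has no BCNF violation.
{Editor, Score} has no BCNF violation.
{Affiliation, ReviewerID, Score, VenueID} has no BCNF violation.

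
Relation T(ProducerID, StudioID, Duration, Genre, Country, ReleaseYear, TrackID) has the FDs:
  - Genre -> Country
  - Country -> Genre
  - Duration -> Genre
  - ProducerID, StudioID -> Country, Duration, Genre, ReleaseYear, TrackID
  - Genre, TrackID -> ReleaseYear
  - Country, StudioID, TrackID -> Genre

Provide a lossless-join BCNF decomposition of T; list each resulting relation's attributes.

{Country, Genre}; {Duration, Genre}; {Duration, ProducerID, StudioID, TrackID}; {Duration, ReleaseYear, TrackID}

Candidate key of the original relation: {ProducerID, StudioID}.
{Country, Duration, Genre, ProducerID, ReleaseYear, StudioID, TrackID}: {Genre} determines {Country, Genre} here but is not a superkey — split on Genre -> Country, giving {Country, Genre} and {Duration, Genre, ProducerID, ReleaseYear, StudioID, TrackID}.
{Country, Genre}: every determinant is a superkey — BCNF.
{Duration, Genre, ProducerID, ReleaseYear, StudioID, TrackID}: {Duration} determines {Duration, Genre} here but is not a superkey — split on Duration -> Genre, giving {Duration, Genre} and {Duration, ProducerID, ReleaseYear, StudioID, TrackID}.
{Duration, Genre}: every determinant is a superkey — BCNF.
{Duration, ProducerID, ReleaseYear, StudioID, TrackID}: {Duration, TrackID} determines {Duration, ReleaseYear, TrackID} here but is not a superkey — split on Duration, TrackID -> ReleaseYear, giving {Duration, ReleaseYear, TrackID} and {Duration, ProducerID, StudioID, TrackID}.
{Duration, ReleaseYear, TrackID}: every determinant is a superkey — BCNF.
{Duration, ProducerID, StudioID, TrackID}: every determinant is a superkey — BCNF.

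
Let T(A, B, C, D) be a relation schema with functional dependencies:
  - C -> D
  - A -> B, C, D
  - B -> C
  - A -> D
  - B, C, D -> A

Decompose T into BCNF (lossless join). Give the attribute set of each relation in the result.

Candidate keys of the original relation: {A}, {B}.
In {A, B, C, D}, {C} is not a superkey ({C}⁺ restricted to this set is {C, D}), so split on C -> D into {C, D} and {A, B, C}.
{C, D} is in BCNF.
{A, B, C} is in BCNF.

{A, B, C}; {C, D}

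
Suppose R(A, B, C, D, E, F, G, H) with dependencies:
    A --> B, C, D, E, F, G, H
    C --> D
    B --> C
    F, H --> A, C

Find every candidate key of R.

{A}, {F, H}

{A}⁺ = {A, B, C, D, E, F, G, H} — all of the relation — so {A} is a candidate key.
{F, H}⁺ = {A, B, C, D, E, F, G, H} — all of the relation — so {F, H} is a candidate key.
These are minimal and exhaustive — every other superkey contains one of them.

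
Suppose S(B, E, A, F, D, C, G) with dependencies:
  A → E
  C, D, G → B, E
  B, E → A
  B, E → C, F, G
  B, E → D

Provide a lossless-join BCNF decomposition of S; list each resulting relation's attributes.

Candidate keys of the original relation: {A, B}, {B, E}, {C, D, G}.
In {A, B, C, D, E, F, G}, {A} is not a superkey ({A}⁺ restricted to this set is {A, E}), so split on A → E into {A, E} and {A, B, C, D, F, G}.
{A, E} is in BCNF.
{A, B, C, D, F, G} is in BCNF.

{A, B, C, D, F, G}; {A, E}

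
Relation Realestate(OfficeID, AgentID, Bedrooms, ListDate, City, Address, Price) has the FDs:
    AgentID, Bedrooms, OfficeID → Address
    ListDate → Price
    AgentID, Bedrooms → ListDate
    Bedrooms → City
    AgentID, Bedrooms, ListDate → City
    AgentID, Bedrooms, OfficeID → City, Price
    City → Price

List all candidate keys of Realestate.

{AgentID, Bedrooms, OfficeID}

Attributes never on any right-hand side: {AgentID, Bedrooms, OfficeID} — every candidate key must contain all of them.
{AgentID, Bedrooms, OfficeID}⁺ = {Address, AgentID, Bedrooms, City, ListDate, OfficeID, Price} — all of the relation — so {AgentID, Bedrooms, OfficeID} is a candidate key.
No other minimal set has full closure, so this is the only candidate key.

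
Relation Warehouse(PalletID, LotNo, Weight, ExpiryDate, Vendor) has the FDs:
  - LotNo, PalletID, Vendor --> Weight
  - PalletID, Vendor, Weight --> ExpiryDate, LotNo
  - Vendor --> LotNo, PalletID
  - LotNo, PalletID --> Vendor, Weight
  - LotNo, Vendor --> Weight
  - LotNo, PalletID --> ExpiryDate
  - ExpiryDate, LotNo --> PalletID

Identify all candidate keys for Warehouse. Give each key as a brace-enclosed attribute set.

{ExpiryDate, LotNo}, {LotNo, PalletID}, {Vendor}

Closure of {Vendor} is {ExpiryDate, LotNo, PalletID, Vendor, Weight}, the whole schema; {Vendor} is a candidate key.
Closure of {ExpiryDate, LotNo} is {ExpiryDate, LotNo, PalletID, Vendor, Weight}, the whole schema; {ExpiryDate, LotNo} is a candidate key.
Closure of {LotNo, PalletID} is {ExpiryDate, LotNo, PalletID, Vendor, Weight}, the whole schema; {LotNo, PalletID} is a candidate key.
Any other superkey properly contains one of these, so there are no further candidate keys.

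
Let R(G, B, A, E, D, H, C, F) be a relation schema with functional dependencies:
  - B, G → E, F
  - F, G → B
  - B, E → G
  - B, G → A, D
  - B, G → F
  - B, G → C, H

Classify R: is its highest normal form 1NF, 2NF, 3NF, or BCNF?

BCNF

Candidate keys: {B, E}, {B, G}, {F, G}. Prime attributes: {B, E, F, G}.
Each dependency's left side is a superkey — BCNF holds.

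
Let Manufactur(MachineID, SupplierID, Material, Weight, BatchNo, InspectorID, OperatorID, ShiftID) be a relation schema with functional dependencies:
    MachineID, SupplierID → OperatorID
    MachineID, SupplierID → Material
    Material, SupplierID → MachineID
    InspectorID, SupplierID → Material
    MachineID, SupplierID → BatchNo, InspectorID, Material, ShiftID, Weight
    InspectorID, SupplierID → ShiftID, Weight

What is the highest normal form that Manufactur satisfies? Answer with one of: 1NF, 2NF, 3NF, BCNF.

BCNF

Candidate keys: {InspectorID, SupplierID}, {MachineID, SupplierID}, {Material, SupplierID}. Prime attributes: {InspectorID, MachineID, Material, SupplierID}.
The left-hand side of every FD is a superkey, so BCNF is satisfied.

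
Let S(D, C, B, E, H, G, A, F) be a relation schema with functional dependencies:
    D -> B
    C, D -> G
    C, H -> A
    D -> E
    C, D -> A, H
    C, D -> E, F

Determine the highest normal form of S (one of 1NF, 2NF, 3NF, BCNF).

Candidate key: {C, D}. Prime attributes: {C, D}.
D -> B breaks BCNF: {D}⁺ = {B, D, E}, so {D} is not a superkey.
Because {B} is non-prime and the left side of D -> B is not a superkey, the relation is not in 3NF.
Since {D} ⊂ {C, D} and {D}⁺ ⊇ {B, E} with {B, E} non-prime, there is a partial dependency; 2NF fails.

1NF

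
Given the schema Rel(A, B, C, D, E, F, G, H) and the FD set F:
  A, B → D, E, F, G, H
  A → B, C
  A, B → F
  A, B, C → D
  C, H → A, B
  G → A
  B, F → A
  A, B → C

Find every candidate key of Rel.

{A}⁺ = {A, B, C, D, E, F, G, H}, which is every attribute, so {A} is a candidate key.
{G}⁺ = {A, B, C, D, E, F, G, H}, which is every attribute, so {G} is a candidate key.
{B, F}⁺ = {A, B, C, D, E, F, G, H}, which is every attribute, so {B, F} is a candidate key.
{C, H}⁺ = {A, B, C, D, E, F, G, H}, which is every attribute, so {C, H} is a candidate key.
These are minimal and exhaustive — every other superkey contains one of them.

{A}, {B, F}, {C, H}, {G}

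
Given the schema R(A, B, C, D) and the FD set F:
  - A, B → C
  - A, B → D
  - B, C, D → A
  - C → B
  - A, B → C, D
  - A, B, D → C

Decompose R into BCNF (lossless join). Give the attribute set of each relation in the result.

Candidate keys of the original relation: {A, B}, {A, C}, {C, D}.
{A, B, C, D}: {C} determines {B, C} here but is not a superkey — split on C → B, giving {B, C} and {A, C, D}.
{B, C}: every determinant is a superkey — BCNF.
{A, C, D}: every determinant is a superkey — BCNF.

{A, C, D}; {B, C}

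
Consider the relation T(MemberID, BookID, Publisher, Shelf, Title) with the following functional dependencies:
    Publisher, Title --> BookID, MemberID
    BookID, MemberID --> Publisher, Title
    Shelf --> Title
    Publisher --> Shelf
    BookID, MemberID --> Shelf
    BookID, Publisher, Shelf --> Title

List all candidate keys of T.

{Publisher}⁺ = {BookID, MemberID, Publisher, Shelf, Title} — all of the relation — so {Publisher} is a candidate key.
{BookID, MemberID}⁺ = {BookID, MemberID, Publisher, Shelf, Title} — all of the relation — so {BookID, MemberID} is a candidate key.
These are minimal and exhaustive — every other superkey contains one of them.

{BookID, MemberID}, {Publisher}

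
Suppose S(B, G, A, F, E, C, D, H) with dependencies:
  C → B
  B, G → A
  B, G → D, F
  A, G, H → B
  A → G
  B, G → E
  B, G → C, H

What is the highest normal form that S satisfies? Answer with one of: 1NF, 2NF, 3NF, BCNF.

Candidate keys: {A, B}, {A, C}, {A, H}, {B, G}, {C, G}. Prime attributes: {A, B, C, G, H}.
C → B: {C}⁺ = {B, C}, which is not all of the attributes, so the left side is not a superkey — BCNF is violated.
Since {B} ⊆ prime attributes and every other non-superkey FD also has a prime right side, the schema is in 3NF.

3NF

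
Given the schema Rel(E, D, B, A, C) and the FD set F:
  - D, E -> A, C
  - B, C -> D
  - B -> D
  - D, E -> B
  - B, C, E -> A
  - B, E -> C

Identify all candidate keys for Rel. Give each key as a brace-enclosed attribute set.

{B, E}, {D, E}

{E} never appears on the right of any FD, so every key must include it.
Closure of {B, E} is {A, B, C, D, E}, the whole schema; {B, E} is a candidate key.
Closure of {D, E} is {A, B, C, D, E}, the whole schema; {D, E} is a candidate key.
These are minimal and exhaustive — every other superkey contains one of them.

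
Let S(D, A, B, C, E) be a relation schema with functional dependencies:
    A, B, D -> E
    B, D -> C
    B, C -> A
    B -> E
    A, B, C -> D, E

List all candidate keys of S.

{B} never appears on the right of any FD, so every key must include it.
{B, C}⁺ = {A, B, C, D, E} — all of the relation — so {B, C} is a candidate key.
{B, D}⁺ = {A, B, C, D, E} — all of the relation — so {B, D} is a candidate key.
No proper subset of any of these is a key, and no other minimal superkey exists.

{B, C}, {B, D}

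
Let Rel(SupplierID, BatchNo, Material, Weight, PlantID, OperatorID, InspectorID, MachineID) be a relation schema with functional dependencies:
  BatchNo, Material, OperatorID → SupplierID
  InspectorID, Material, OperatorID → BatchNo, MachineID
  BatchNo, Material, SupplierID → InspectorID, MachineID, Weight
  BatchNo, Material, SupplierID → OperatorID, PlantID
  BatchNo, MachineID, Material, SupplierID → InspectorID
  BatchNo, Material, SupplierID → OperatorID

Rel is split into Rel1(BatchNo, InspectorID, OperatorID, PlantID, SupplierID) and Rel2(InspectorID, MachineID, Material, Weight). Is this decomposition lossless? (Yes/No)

No

Common attributes: {InspectorID}; their closure is {InspectorID}.
Rel1 ⊄ {InspectorID} and Rel2 ⊄ {InspectorID}, so the split is lossy.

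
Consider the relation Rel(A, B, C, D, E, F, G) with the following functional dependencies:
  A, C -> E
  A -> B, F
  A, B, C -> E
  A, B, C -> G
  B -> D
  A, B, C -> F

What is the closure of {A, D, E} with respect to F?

{A, B, D, E, F}

Start with {A, D, E}.
A -> B, F applies; add {B, F} → now {A, B, D, E, F}.
No further FD applies.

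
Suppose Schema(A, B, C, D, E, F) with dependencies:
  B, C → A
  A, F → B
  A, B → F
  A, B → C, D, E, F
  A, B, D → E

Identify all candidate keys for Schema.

{A, B} is a candidate key since {A, B}⁺ = {A, B, C, D, E, F} covers every attribute.
{A, F} is a candidate key since {A, F}⁺ = {A, B, C, D, E, F} covers every attribute.
{B, C} is a candidate key since {B, C}⁺ = {A, B, C, D, E, F} covers every attribute.
Any other superkey properly contains one of these, so there are no further candidate keys.

{A, B}, {A, F}, {B, C}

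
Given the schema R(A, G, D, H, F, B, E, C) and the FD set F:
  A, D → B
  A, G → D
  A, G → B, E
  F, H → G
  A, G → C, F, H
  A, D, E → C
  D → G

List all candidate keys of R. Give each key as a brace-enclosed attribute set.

Attributes never on any right-hand side: {A} — every candidate key must contain it.
Closure of {A, D} is {A, B, C, D, E, F, G, H}, the whole schema; {A, D} is a candidate key.
Closure of {A, G} is {A, B, C, D, E, F, G, H}, the whole schema; {A, G} is a candidate key.
Closure of {A, F, H} is {A, B, C, D, E, F, G, H}, the whole schema; {A, F, H} is a candidate key.
No proper subset of any of these is a key, and no other minimal superkey exists.

{A, D}, {A, F, H}, {A, G}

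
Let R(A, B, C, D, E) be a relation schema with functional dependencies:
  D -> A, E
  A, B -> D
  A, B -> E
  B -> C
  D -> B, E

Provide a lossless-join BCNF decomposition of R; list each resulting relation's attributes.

Candidate keys of the original relation: {A, B}, {D}.
Within {A, B, C, D, E}: {B}⁺ ∩ {A, B, C, D, E} = {B, C}, not the whole set, so B -> C violates BCNF; decompose into {B, C} and {A, B, D, E}.
{B, C} has no BCNF violation.
{A, B, D, E} has no BCNF violation.

{A, B, D, E}; {B, C}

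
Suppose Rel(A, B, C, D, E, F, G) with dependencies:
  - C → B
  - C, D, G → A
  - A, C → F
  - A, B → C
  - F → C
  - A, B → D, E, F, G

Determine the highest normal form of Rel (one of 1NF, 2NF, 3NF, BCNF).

3NF

Candidate keys: {A, B}, {A, C}, {A, F}, {C, D, G}, {D, F, G}. Prime attributes: {A, B, C, D, F, G}.
C → B breaks BCNF: {C}⁺ = {B, C}, so {C} is not a superkey.
Its right-hand attributes {B} are all prime, as are those of every other non-superkey FD — the relation is in 3NF.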